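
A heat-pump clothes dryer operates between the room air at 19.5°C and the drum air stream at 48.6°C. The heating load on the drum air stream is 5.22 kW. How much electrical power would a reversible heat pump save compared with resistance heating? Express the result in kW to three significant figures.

4.75 kW

In absolute terms T_C = 292.65 K and T_H = 321.75 K, so ΔT = 29.10 K.
COP_Carnot = T_H/ΔT = 321.75/29.10 = 11.06.
Resistance heating needs Ẇ_res = Q̇_H = 5.220 kW; the reversible heat pump needs only Ẇ_hp = Q̇_H/COP = 0.4721 kW.
Saving = 5.220 − 0.4721 = 4.748 kW.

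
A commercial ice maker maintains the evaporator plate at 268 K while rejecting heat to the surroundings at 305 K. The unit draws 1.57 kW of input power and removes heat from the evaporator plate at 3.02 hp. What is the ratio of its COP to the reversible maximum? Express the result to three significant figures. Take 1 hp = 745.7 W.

0.198

Converting, Q̇_C = 3.020 hp = 2.252 kW, so COP_actual = Q̇_C/Ẇ = 2.252/1.570 = 1.434.
The reservoir spacing is ΔT = 305 − 268 = 37.00 K.
COP_Carnot = T_C/ΔT = 268.00/37.00 = 7.243.
η_II = COP_actual/COP_Carnot = 1.434/7.243 = 0.1980.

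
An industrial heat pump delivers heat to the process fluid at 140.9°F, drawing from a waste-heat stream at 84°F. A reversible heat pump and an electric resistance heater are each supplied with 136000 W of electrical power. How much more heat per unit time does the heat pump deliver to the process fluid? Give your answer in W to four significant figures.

1299000 W

In absolute terms T_C = 302.04 K and T_H = 333.65 K, so ΔT = 31.61 K.
COP_Carnot = T_H/ΔT = 333.65/31.61 = 10.55.
The heat pump delivers Q̇_H = COP × Ẇ = 1435000 W; the resistance heater delivers Ẇ = 136000 W.
Extra = (COP − 1)·Ẇ = 1299000 W.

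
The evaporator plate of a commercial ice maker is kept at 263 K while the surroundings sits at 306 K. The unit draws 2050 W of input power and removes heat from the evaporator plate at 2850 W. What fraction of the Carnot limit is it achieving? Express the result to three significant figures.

0.227

COP_actual = Q̇_C/Ẇ = 2850/2050 = 1.390.
The reservoir spacing is ΔT = 306 − 263 = 43.00 K.
COP_Carnot = T_C/ΔT = 263.00/43.00 = 6.116.
η_II = COP_actual/COP_Carnot = 1.390/6.116 = 0.2273.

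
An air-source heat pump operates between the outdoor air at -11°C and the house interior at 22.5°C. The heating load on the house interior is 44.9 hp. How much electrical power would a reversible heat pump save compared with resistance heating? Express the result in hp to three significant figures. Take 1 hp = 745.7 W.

39.8 hp

In absolute terms T_C = 262.15 K and T_H = 295.65 K, so ΔT = 33.50 K.
COP_Carnot = T_H/ΔT = 295.65/33.50 = 8.825.
Resistance heating needs Ẇ_res = Q̇_H = 44.90 hp; the reversible heat pump needs only Ẇ_hp = Q̇_H/COP = 5.088 hp.
Saving = 44.90 − 5.088 = 39.81 hp.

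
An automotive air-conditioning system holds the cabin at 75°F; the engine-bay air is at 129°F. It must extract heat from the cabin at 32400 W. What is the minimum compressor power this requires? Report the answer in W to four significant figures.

In absolute terms T_C = 297.04 K and T_H = 327.04 K, so ΔT = 30.00 K.
COP_Carnot = T_C/ΔT = 297.04/30.00 = 9.901.
Ẇ_min = Q̇/COP_Carnot = 32400/9.901 = 3272 W.

3272 W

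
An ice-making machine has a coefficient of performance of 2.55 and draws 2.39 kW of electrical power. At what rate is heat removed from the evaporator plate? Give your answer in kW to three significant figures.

Q̇_C = COP × Ẇ = 2.55 × 2.390 = 6.095 kW.

6.09 kW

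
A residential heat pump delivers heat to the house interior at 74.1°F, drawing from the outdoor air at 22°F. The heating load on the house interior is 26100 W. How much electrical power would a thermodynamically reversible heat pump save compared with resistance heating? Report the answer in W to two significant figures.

In absolute terms T_C = 267.59 K and T_H = 296.54 K, so ΔT = 28.94 K.
COP_Carnot = T_H/ΔT = 296.54/28.94 = 10.25.
Resistance heating needs Ẇ_res = Q̇_H = 26100 W; the reversible heat pump needs only Ẇ_hp = Q̇_H/COP = 2548 W.
Saving = 26100 − 2548 = 23550 W.

24000 W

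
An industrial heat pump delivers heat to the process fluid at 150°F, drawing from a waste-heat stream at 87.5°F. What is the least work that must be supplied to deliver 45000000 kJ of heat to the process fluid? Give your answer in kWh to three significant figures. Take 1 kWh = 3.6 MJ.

1280 kWh

In absolute terms T_C = 303.98 K and T_H = 338.71 K, so ΔT = 34.72 K.
The reversible limit is COP_HP = T_H/ΔT = 9.755, so W_min = Q_H/COP = Q_H·ΔT/T_H.
W_min = 45000000 × 34.72/338.71 = 4613000 kJ = 1281 kWh.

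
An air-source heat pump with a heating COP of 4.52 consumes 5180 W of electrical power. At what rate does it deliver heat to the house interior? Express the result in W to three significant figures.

Q̇_H = COP_HP × Ẇ = 4.52 × 5180 = 23410 W.

23400 W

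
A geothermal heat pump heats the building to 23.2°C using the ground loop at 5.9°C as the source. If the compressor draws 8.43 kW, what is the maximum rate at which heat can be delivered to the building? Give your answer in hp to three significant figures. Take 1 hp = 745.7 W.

194 hp

In absolute terms T_C = 279.05 K and T_H = 296.35 K, so ΔT = 17.30 K.
COP_Carnot = T_H/ΔT = 296.35/17.30 = 17.13.
Q̇_max = COP_Carnot × Ẇ = 17.13 × 8.430 kW = 144.4 kW = 193.7 hp.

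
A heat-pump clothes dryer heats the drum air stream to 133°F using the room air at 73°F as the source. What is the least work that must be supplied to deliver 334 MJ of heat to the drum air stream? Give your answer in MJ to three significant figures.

33.8 MJ

In absolute terms T_C = 295.93 K and T_H = 329.26 K, so ΔT = 33.33 K.
The reversible limit is COP_HP = T_H/ΔT = 9.878, so W_min = Q_H/COP = Q_H·ΔT/T_H.
W_min = 334.0 × 33.33/329.26 = 33.81 MJ.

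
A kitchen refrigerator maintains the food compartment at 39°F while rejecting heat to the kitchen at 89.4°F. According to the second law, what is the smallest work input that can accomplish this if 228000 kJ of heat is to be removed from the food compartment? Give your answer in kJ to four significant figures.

In absolute terms T_C = 277.04 K and T_H = 305.04 K, so ΔT = 28.00 K.
The reversible limit is COP_R = T_C/ΔT = 9.894, so W_min = Q_C/COP = Q_C·ΔT/T_C.
W_min = 228000 × 28.00/277.04 = 23040 kJ.

23040 kJ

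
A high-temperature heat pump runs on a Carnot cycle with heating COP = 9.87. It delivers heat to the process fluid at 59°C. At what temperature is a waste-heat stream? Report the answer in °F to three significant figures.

COP_HP = T_H/(T_H − T_C) gives T_H − T_C = T_H/COP.
With T_H = 332.15 K, T_C = 332.15 × (1 − 1/9.87) = 298.50 K.
Converting, 298.50 K = 77.63°F.

77.6 °F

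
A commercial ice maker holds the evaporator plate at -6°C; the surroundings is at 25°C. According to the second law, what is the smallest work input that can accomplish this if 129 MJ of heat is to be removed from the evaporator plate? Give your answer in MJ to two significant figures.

15 MJ

In absolute terms T_C = 267.15 K and T_H = 298.15 K, so ΔT = 31.00 K.
The reversible limit is COP_R = T_C/ΔT = 8.618, so W_min = Q_C/COP = Q_C·ΔT/T_C.
W_min = 129.0 × 31.00/267.15 = 14.97 MJ.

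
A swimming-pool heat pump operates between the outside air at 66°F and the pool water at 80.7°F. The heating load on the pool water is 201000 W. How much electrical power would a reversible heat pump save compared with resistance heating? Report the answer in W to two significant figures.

In absolute terms T_C = 292.04 K and T_H = 300.21 K, so ΔT = 8.167 K.
COP_Carnot = T_H/ΔT = 300.21/8.167 = 36.76.
Resistance heating needs Ẇ_res = Q̇_H = 201000 W; the reversible heat pump needs only Ẇ_hp = Q̇_H/COP = 5468 W.
Saving = 201000 − 5468 = 195500 W.

200000 W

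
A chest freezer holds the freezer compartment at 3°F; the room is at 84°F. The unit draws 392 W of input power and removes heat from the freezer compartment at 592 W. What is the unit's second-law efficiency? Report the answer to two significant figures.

COP_actual = Q̇_C/Ẇ = 592.0/392.0 = 1.510.
In absolute terms T_C = 257.04 K and T_H = 302.04 K, so ΔT = 45.00 K.
COP_Carnot = T_C/ΔT = 257.04/45.00 = 5.712.
η_II = COP_actual/COP_Carnot = 1.510/5.712 = 0.2644.

0.26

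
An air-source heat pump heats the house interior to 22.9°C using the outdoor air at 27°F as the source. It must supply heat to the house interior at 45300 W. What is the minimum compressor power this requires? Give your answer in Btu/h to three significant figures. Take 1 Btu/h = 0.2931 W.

13400 Btu/h

In absolute terms T_C = 270.37 K and T_H = 296.05 K, so ΔT = 25.68 K.
COP_Carnot = T_H/ΔT = 296.05/25.68 = 11.53.
Ẇ_min = Q̇/COP_Carnot = 45300/11.53 = 3929 W = 13410 Btu/h.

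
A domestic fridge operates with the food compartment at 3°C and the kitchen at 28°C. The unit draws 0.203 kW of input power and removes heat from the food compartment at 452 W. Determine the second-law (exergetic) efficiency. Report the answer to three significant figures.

Converting, Q̇_C = 452.0 W = 0.4520 kW, so COP_actual = Q̇_C/Ẇ = 0.4520/0.2030 = 2.227.
In absolute terms T_C = 276.15 K and T_H = 301.15 K, so ΔT = 25.00 K.
COP_Carnot = T_C/ΔT = 276.15/25.00 = 11.05.
η_II = COP_actual/COP_Carnot = 2.227/11.05 = 0.2016.

0.202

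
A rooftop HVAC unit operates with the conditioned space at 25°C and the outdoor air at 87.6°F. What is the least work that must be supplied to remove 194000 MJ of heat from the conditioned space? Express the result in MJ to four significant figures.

3832 MJ

In absolute terms T_C = 298.15 K and T_H = 304.04 K, so ΔT = 5.889 K.
The reversible limit is COP_R = T_C/ΔT = 50.63, so W_min = Q_C/COP = Q_C·ΔT/T_C.
W_min = 194000 × 5.889/298.15 = 3832 MJ.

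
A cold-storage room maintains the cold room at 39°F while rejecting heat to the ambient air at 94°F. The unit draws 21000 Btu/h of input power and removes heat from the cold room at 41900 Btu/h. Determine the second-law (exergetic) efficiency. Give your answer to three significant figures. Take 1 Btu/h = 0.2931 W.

0.220

COP_actual = Q̇_C/Ẇ = 41900/21000 = 1.995.
In absolute terms T_C = 277.04 K and T_H = 307.59 K, so ΔT = 30.56 K.
COP_Carnot = T_C/ΔT = 277.04/30.56 = 9.067.
η_II = COP_actual/COP_Carnot = 1.995/9.067 = 0.2201.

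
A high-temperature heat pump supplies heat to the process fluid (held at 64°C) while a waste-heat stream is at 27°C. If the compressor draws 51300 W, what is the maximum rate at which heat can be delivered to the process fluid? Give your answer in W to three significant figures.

467000 W

In absolute terms T_C = 300.15 K and T_H = 337.15 K, so ΔT = 37.00 K.
COP_Carnot = T_H/ΔT = 337.15/37.00 = 9.112.
Q̇_max = COP_Carnot × Ẇ = 9.112 × 51300 W = 467500 W.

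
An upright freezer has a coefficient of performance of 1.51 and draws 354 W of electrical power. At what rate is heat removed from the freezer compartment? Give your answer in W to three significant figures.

535 W

Q̇_C = COP × Ẇ = 1.51 × 354.0 = 534.5 W.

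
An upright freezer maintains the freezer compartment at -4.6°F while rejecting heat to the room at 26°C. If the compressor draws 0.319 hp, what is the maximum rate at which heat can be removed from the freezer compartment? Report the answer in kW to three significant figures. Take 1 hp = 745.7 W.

1.30 kW

In absolute terms T_C = 252.82 K and T_H = 299.15 K, so ΔT = 46.33 K.
COP_Carnot = T_C/ΔT = 252.82/46.33 = 5.456.
Q̇_max = COP_Carnot × Ẇ = 5.456 × 0.3190 hp = 1.741 hp = 1.298 kW.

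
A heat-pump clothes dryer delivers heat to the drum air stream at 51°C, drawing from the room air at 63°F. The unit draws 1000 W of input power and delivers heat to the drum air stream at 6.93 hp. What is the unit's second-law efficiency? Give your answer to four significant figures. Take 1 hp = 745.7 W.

0.5385

Converting, Q̇_H = 6.930 hp = 5168 W, so COP_actual = Q̇_H/Ẇ = 5168/1000 = 5.168.
In absolute terms T_C = 290.37 K and T_H = 324.15 K, so ΔT = 33.78 K.
COP_Carnot = T_H/ΔT = 324.15/33.78 = 9.597.
η_II = COP_actual/COP_Carnot = 5.168/9.597 = 0.5385.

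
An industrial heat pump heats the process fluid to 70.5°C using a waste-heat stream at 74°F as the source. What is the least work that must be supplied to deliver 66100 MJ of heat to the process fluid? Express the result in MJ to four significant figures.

9072 MJ

In absolute terms T_C = 296.48 K and T_H = 343.65 K, so ΔT = 47.17 K.
The reversible limit is COP_HP = T_H/ΔT = 7.286, so W_min = Q_H/COP = Q_H·ΔT/T_H.
W_min = 66100 × 47.17/343.65 = 9072 MJ.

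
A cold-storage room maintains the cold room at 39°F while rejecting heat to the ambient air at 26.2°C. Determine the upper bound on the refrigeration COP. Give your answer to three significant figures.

In absolute terms T_C = 277.04 K and T_H = 299.35 K, so ΔT = 22.31 K.
For a reversible cycle, COP_Carnot = T_C/ΔT = 277.04/22.31 = 12.42.

12.4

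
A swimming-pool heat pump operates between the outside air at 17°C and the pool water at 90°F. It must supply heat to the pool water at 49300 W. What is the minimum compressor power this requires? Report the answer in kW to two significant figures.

2.5 kW

In absolute terms T_C = 290.15 K and T_H = 305.37 K, so ΔT = 15.22 K.
COP_Carnot = T_H/ΔT = 305.37/15.22 = 20.06.
Ẇ_min = Q̇/COP_Carnot = 49300/20.06 = 2458 W = 2.458 kW.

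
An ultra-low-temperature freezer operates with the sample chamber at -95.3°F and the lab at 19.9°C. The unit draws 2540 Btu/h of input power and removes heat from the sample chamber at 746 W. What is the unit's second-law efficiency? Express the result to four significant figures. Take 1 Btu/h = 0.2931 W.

Converting, Q̇_C = 746.0 W = 2545 Btu/h, so COP_actual = Q̇_C/Ẇ = 2545/2540 = 1.002.
In absolute terms T_C = 202.43 K and T_H = 293.05 K, so ΔT = 90.62 K.
COP_Carnot = T_C/ΔT = 202.43/90.62 = 2.234.
η_II = COP_actual/COP_Carnot = 1.002/2.234 = 0.4486.

0.4486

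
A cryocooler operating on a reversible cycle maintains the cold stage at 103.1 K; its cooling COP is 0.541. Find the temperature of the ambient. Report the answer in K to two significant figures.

290 K

COP_R = T_C/(T_H − T_C) gives T_H − T_C = T_C/COP.
With T_C = 103.10 K, T_H = 103.10 × (1 + 1/0.541) = 293.67 K.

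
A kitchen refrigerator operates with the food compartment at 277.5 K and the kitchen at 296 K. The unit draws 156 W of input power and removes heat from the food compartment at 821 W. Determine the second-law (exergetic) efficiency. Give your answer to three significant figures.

0.351

COP_actual = Q̇_C/Ẇ = 821.0/156.0 = 5.263.
The reservoir spacing is ΔT = 296 − 277.5 = 18.50 K.
COP_Carnot = T_C/ΔT = 277.50/18.50 = 15.00.
η_II = COP_actual/COP_Carnot = 5.263/15.00 = 0.3509.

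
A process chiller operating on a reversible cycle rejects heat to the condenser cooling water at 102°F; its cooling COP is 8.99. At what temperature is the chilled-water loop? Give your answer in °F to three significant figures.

For a Carnot refrigerator COP_R = T_C/(T_H − T_C), so T_C = COP·T_H/(1 + COP).
With T_H = 312.04 K, T_C = 8.99 × 312.04/9.990 = 280.80 K.
Converting, 280.80 K = 45.78°F.

45.8 °F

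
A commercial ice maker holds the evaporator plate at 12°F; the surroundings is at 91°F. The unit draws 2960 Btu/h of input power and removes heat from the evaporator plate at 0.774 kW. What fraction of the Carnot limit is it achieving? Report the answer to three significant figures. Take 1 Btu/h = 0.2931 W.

Converting, Q̇_C = 0.7740 kW = 2641 Btu/h, so COP_actual = Q̇_C/Ẇ = 2641/2960 = 0.8921.
In absolute terms T_C = 262.04 K and T_H = 305.93 K, so ΔT = 43.89 K.
COP_Carnot = T_C/ΔT = 262.04/43.89 = 5.971.
η_II = COP_actual/COP_Carnot = 0.8921/5.971 = 0.1494.

0.149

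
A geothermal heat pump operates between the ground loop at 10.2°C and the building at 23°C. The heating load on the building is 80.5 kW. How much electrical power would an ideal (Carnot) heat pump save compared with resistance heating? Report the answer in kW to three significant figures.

In absolute terms T_C = 283.35 K and T_H = 296.15 K, so ΔT = 12.80 K.
COP_Carnot = T_H/ΔT = 296.15/12.80 = 23.14.
Resistance heating needs Ẇ_res = Q̇_H = 80.50 kW; the reversible heat pump needs only Ẇ_hp = Q̇_H/COP = 3.479 kW.
Saving = 80.50 − 3.479 = 77.02 kW.

77.0 kW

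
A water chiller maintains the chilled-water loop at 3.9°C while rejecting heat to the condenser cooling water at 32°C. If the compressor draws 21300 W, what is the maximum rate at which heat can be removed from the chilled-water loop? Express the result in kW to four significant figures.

210.0 kW

In absolute terms T_C = 277.05 K and T_H = 305.15 K, so ΔT = 28.10 K.
COP_Carnot = T_C/ΔT = 277.05/28.10 = 9.859.
Q̇_max = COP_Carnot × Ẇ = 9.859 × 21300 W = 210000 W = 210.0 kW.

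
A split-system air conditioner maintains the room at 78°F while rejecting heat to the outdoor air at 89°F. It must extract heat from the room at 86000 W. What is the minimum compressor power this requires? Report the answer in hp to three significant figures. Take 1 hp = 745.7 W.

In absolute terms T_C = 298.71 K and T_H = 304.82 K, so ΔT = 6.111 K.
COP_Carnot = T_C/ΔT = 298.71/6.111 = 48.88.
Ẇ_min = Q̇/COP_Carnot = 86000/48.88 = 1759 W = 2.359 hp.

2.36 hp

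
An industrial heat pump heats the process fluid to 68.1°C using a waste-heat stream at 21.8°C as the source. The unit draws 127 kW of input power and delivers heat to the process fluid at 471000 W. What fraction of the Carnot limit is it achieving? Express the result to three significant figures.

Converting, Q̇_H = 471000 W = 471.0 kW, so COP_actual = Q̇_H/Ẇ = 471.0/127.0 = 3.709.
In absolute terms T_C = 294.95 K and T_H = 341.25 K, so ΔT = 46.30 K.
COP_Carnot = T_H/ΔT = 341.25/46.30 = 7.370.
η_II = COP_actual/COP_Carnot = 3.709/7.370 = 0.5032.

0.503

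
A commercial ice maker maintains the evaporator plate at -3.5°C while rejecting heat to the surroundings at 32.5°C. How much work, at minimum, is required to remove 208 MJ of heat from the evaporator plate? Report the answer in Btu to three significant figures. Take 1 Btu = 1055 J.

26300 Btu

In absolute terms T_C = 269.65 K and T_H = 305.65 K, so ΔT = 36.00 K.
The reversible limit is COP_R = T_C/ΔT = 7.490, so W_min = Q_C/COP = Q_C·ΔT/T_C.
W_min = 208.0 × 36.00/269.65 = 27.77 MJ = 26320 Btu.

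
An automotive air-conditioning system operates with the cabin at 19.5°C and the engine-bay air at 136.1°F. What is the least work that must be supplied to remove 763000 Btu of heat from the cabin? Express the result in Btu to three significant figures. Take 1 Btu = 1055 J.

In absolute terms T_C = 292.65 K and T_H = 330.98 K, so ΔT = 38.33 K.
The reversible limit is COP_R = T_C/ΔT = 7.634, so W_min = Q_C/COP = Q_C·ΔT/T_C.
W_min = 763000 × 38.33/292.65 = 99940 Btu.

99900 Btu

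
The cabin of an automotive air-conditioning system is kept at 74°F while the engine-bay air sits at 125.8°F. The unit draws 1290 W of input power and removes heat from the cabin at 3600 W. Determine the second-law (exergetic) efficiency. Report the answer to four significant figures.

0.2709

COP_actual = Q̇_C/Ẇ = 3600/1290 = 2.791.
In absolute terms T_C = 296.48 K and T_H = 325.26 K, so ΔT = 28.78 K.
COP_Carnot = T_C/ΔT = 296.48/28.78 = 10.30.
η_II = COP_actual/COP_Carnot = 2.791/10.30 = 0.2709.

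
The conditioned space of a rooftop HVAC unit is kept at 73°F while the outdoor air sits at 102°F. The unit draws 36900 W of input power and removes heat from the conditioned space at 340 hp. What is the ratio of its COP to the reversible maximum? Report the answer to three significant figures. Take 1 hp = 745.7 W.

Converting, Q̇_C = 340.0 hp = 253500 W, so COP_actual = Q̇_C/Ẇ = 253500/36900 = 6.871.
In absolute terms T_C = 295.93 K and T_H = 312.04 K, so ΔT = 16.11 K.
COP_Carnot = T_C/ΔT = 295.93/16.11 = 18.37.
η_II = COP_actual/COP_Carnot = 6.871/18.37 = 0.3741.

0.374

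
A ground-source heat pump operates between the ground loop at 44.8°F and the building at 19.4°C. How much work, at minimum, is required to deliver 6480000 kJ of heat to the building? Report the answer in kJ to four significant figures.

In absolute terms T_C = 280.26 K and T_H = 292.55 K, so ΔT = 12.29 K.
The reversible limit is COP_HP = T_H/ΔT = 23.81, so W_min = Q_H/COP = Q_H·ΔT/T_H.
W_min = 6480000 × 12.29/292.55 = 272200 kJ.

272200 kJ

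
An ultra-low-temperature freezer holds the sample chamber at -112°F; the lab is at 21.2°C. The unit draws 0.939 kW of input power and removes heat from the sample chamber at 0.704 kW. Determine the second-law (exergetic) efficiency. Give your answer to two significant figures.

COP_actual = Q̇_C/Ẇ = 0.7040/0.9390 = 0.7497.
In absolute terms T_C = 193.15 K and T_H = 294.35 K, so ΔT = 101.2 K.
COP_Carnot = T_C/ΔT = 193.15/101.2 = 1.909.
η_II = COP_actual/COP_Carnot = 0.7497/1.909 = 0.3928.

0.39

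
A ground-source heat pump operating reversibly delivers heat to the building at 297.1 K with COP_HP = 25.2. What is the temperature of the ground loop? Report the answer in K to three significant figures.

COP_HP = T_H/(T_H − T_C) gives T_H − T_C = T_H/COP.
With T_H = 297.10 K, T_C = 297.10 × (1 − 1/25.2) = 285.31 K.

285 K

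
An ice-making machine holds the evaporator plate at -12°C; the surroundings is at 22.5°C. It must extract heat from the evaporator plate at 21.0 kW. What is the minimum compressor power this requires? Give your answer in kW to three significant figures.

2.77 kW

In absolute terms T_C = 261.15 K and T_H = 295.65 K, so ΔT = 34.50 K.
COP_Carnot = T_C/ΔT = 261.15/34.50 = 7.570.
Ẇ_min = Q̇/COP_Carnot = 21.00/7.570 = 2.774 kW.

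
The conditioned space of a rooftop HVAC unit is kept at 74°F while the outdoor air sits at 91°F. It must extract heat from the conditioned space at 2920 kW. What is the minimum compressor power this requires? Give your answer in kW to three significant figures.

93.0 kW

In absolute terms T_C = 296.48 K and T_H = 305.93 K, so ΔT = 9.444 K.
COP_Carnot = T_C/ΔT = 296.48/9.444 = 31.39.
Ẇ_min = Q̇/COP_Carnot = 2920/31.39 = 93.02 kW.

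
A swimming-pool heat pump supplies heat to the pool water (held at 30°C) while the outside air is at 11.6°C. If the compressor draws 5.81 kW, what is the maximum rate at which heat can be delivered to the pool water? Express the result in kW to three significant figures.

In absolute terms T_C = 284.75 K and T_H = 303.15 K, so ΔT = 18.40 K.
COP_Carnot = T_H/ΔT = 303.15/18.40 = 16.48.
Q̇_max = COP_Carnot × Ẇ = 16.48 × 5.810 kW = 95.72 kW.

95.7 kW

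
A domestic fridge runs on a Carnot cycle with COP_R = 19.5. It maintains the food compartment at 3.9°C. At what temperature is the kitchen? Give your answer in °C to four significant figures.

18.11 °C

COP_R = T_C/(T_H − T_C) gives T_H − T_C = T_C/COP.
With T_C = 277.05 K, T_H = 277.05 × (1 + 1/19.5) = 291.26 K.
Converting, 291.26 K = 18.11°C.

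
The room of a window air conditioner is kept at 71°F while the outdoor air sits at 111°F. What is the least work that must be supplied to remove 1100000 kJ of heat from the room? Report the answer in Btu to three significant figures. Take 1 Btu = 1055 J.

78600 Btu

In absolute terms T_C = 294.82 K and T_H = 317.04 K, so ΔT = 22.22 K.
The reversible limit is COP_R = T_C/ΔT = 13.27, so W_min = Q_C/COP = Q_C·ΔT/T_C.
W_min = 1100000 × 22.22/294.82 = 82910 kJ = 78590 Btu.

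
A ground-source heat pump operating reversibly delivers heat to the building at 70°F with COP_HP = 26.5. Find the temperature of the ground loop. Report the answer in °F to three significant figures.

COP_HP = T_H/(T_H − T_C) gives T_H − T_C = T_H/COP.
With T_H = 294.26 K, T_C = 294.26 × (1 − 1/26.5) = 283.16 K.
Converting, 283.16 K = 50.01°F.

50.0 °F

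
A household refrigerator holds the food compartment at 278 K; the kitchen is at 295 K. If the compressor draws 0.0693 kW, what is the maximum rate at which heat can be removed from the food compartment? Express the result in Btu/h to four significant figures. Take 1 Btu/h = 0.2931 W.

3866 Btu/h

The reservoir spacing is ΔT = 295 − 278 = 17.00 K.
COP_Carnot = T_C/ΔT = 278.00/17.00 = 16.35.
Q̇_max = COP_Carnot × Ẇ = 16.35 × 0.06930 kW = 1.133 kW = 3866 Btu/h.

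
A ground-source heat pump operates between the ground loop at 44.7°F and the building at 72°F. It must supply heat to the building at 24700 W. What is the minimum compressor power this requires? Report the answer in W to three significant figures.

1270 W

In absolute terms T_C = 280.21 K and T_H = 295.37 K, so ΔT = 15.17 K.
COP_Carnot = T_H/ΔT = 295.37/15.17 = 19.48.
Ẇ_min = Q̇/COP_Carnot = 24700/19.48 = 1268 W.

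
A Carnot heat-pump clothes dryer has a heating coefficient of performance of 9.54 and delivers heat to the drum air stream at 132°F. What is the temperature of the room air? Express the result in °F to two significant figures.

70 °F

COP_HP = T_H/(T_H − T_C) gives T_H − T_C = T_H/COP.
With T_H = 328.71 K, T_C = 328.71 × (1 − 1/9.54) = 294.25 K.
Converting, 294.25 K = 69.98°F.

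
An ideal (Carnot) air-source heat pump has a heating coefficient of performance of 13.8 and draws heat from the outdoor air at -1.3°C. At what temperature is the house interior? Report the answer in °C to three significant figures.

19.9 °C

COP_HP = T_H/(T_H − T_C) rearranges to T_H = COP·T_C/(COP − 1).
With T_C = 271.85 K, T_H = 13.8 × 271.85/12.80 = 293.09 K.
Converting, 293.09 K = 19.94°C.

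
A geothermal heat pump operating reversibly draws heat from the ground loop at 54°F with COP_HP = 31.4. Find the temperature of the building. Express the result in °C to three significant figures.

21.6 °C

COP_HP = T_H/(T_H − T_C) rearranges to T_H = COP·T_C/(COP − 1).
With T_C = 285.37 K, T_H = 31.4 × 285.37/30.40 = 294.76 K.
Converting, 294.76 K = 21.61°C.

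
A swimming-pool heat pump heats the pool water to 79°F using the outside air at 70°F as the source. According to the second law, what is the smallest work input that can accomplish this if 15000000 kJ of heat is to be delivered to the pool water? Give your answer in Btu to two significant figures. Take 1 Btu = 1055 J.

In absolute terms T_C = 294.26 K and T_H = 299.26 K, so ΔT = 5.000 K.
The reversible limit is COP_HP = T_H/ΔT = 59.85, so W_min = Q_H/COP = Q_H·ΔT/T_H.
W_min = 15000000 × 5.000/299.26 = 250600 kJ = 237600 Btu.

240000 Btu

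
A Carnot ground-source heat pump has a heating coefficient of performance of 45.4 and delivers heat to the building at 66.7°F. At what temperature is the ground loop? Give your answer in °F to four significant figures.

COP_HP = T_H/(T_H − T_C) gives T_H − T_C = T_H/COP.
With T_H = 292.43 K, T_C = 292.43 × (1 − 1/45.4) = 285.99 K.
Converting, 285.99 K = 55.11°F.

55.11 °F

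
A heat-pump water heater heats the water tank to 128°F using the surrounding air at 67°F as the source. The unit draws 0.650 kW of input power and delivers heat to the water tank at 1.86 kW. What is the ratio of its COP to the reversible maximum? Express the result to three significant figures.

0.297

COP_actual = Q̇_H/Ẇ = 1.860/0.6500 = 2.862.
In absolute terms T_C = 292.59 K and T_H = 326.48 K, so ΔT = 33.89 K.
COP_Carnot = T_H/ΔT = 326.48/33.89 = 9.634.
η_II = COP_actual/COP_Carnot = 2.862/9.634 = 0.2970.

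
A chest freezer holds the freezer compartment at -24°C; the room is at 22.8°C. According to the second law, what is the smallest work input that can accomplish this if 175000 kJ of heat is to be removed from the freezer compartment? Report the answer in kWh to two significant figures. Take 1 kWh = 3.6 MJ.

9.1 kWh

In absolute terms T_C = 249.15 K and T_H = 295.95 K, so ΔT = 46.80 K.
The reversible limit is COP_R = T_C/ΔT = 5.324, so W_min = Q_C/COP = Q_C·ΔT/T_C.
W_min = 175000 × 46.80/249.15 = 32870 kJ = 9.131 kWh.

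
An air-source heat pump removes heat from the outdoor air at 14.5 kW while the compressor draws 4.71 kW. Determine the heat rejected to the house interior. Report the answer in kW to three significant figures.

19.2 kW

For a cyclic device the first law requires Q̇_H = Q̇_C + Ẇ.
Q̇_H = Q̇_C + Ẇ = 19.21 kW.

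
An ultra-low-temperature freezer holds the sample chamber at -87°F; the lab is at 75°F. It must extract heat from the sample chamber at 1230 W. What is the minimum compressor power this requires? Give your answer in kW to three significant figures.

In absolute terms T_C = 207.04 K and T_H = 297.04 K, so ΔT = 90.00 K.
COP_Carnot = T_C/ΔT = 207.04/90.00 = 2.300.
Ẇ_min = Q̇/COP_Carnot = 1230/2.300 = 534.7 W = 0.5347 kW.

0.535 kW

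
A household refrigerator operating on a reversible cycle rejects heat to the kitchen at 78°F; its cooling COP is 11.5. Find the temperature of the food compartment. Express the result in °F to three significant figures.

For a Carnot refrigerator COP_R = T_C/(T_H − T_C), so T_C = COP·T_H/(1 + COP).
With T_H = 298.71 K, T_C = 11.5 × 298.71/12.50 = 274.81 K.
Converting, 274.81 K = 34.99°F.

35.0 °F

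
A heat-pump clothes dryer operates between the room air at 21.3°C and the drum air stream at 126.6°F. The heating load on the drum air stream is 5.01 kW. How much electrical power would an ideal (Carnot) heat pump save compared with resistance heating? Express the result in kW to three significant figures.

In absolute terms T_C = 294.45 K and T_H = 325.71 K, so ΔT = 31.26 K.
COP_Carnot = T_H/ΔT = 325.71/31.26 = 10.42.
Resistance heating needs Ẇ_res = Q̇_H = 5.010 kW; the reversible heat pump needs only Ẇ_hp = Q̇_H/COP = 0.4808 kW.
Saving = 5.010 − 0.4808 = 4.529 kW.

4.53 kW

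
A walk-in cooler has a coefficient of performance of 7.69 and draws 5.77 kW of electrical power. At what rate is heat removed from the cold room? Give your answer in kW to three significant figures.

Q̇_C = COP × Ẇ = 7.69 × 5.770 = 44.37 kW.

44.4 kW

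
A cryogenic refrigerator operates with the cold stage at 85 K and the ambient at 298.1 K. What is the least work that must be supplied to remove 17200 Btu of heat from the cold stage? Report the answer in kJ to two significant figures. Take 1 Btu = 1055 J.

The reservoir spacing is ΔT = 298.1 − 85 = 213.1 K.
The reversible limit is COP_R = T_C/ΔT = 0.3989, so W_min = Q_C/COP = Q_C·ΔT/T_C.
W_min = 17200 × 213.1/85.00 = 43120 Btu = 45490 kJ.

45000 kJ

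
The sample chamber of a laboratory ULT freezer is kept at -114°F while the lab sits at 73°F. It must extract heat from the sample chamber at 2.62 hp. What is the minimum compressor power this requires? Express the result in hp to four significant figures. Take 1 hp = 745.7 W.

1.417 hp

In absolute terms T_C = 192.04 K and T_H = 295.93 K, so ΔT = 103.9 K.
COP_Carnot = T_C/ΔT = 192.04/103.9 = 1.849.
Ẇ_min = Q̇/COP_Carnot = 2.620/1.849 = 1.417 hp.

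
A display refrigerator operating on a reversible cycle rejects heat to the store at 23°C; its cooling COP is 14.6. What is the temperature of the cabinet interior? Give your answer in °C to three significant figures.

For a Carnot refrigerator COP_R = T_C/(T_H − T_C), so T_C = COP·T_H/(1 + COP).
With T_H = 296.15 K, T_C = 14.6 × 296.15/15.60 = 277.17 K.
Converting, 277.17 K = 4.02°C.

4.02 °C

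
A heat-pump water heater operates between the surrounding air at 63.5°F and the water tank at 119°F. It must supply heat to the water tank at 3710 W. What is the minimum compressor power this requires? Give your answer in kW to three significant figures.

In absolute terms T_C = 290.65 K and T_H = 321.48 K, so ΔT = 30.83 K.
COP_Carnot = T_H/ΔT = 321.48/30.83 = 10.43.
Ẇ_min = Q̇/COP_Carnot = 3710/10.43 = 355.8 W = 0.3558 kW.

0.356 kW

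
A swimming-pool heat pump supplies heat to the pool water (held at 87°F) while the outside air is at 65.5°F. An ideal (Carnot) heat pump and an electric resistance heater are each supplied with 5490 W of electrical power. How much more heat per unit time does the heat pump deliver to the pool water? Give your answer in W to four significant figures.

In absolute terms T_C = 291.76 K and T_H = 303.71 K, so ΔT = 11.94 K.
COP_Carnot = T_H/ΔT = 303.71/11.94 = 25.43.
The heat pump delivers Q̇_H = COP × Ẇ = 139600 W; the resistance heater delivers Ẇ = 5490 W.
Extra = (COP − 1)·Ẇ = 134100 W.

134100 W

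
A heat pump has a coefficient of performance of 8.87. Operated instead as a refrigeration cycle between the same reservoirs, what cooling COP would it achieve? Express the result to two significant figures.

Since Q_H = Q_C + W for any cycle, COP_R = Q_C/W = Q_H/W − 1.
COP_R = 8.87 − 1 = 7.87.

7.9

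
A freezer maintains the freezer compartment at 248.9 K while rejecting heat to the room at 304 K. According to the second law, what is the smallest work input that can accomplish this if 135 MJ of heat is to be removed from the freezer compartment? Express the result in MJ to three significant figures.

29.9 MJ

The reservoir spacing is ΔT = 304 − 248.9 = 55.10 K.
The reversible limit is COP_R = T_C/ΔT = 4.517, so W_min = Q_C/COP = Q_C·ΔT/T_C.
W_min = 135.0 × 55.10/248.90 = 29.89 MJ.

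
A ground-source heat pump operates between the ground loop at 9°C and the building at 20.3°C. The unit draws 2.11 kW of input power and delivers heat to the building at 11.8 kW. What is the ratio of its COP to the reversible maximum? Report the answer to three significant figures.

0.215

COP_actual = Q̇_H/Ẇ = 11.80/2.110 = 5.592.
In absolute terms T_C = 282.15 K and T_H = 293.45 K, so ΔT = 11.30 K.
COP_Carnot = T_H/ΔT = 293.45/11.30 = 25.97.
η_II = COP_actual/COP_Carnot = 5.592/25.97 = 0.2153.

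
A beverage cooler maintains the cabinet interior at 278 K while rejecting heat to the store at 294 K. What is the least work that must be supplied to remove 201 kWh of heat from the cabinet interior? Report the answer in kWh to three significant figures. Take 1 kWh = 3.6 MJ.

The reservoir spacing is ΔT = 294 − 278 = 16.00 K.
The reversible limit is COP_R = T_C/ΔT = 17.38, so W_min = Q_C/COP = Q_C·ΔT/T_C.
W_min = 201.0 × 16.00/278.00 = 11.57 kWh.

11.6 kWh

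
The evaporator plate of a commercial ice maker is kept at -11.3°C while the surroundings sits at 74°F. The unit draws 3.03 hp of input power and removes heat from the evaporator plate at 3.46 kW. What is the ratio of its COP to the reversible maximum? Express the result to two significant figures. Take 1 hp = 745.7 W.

0.20

Converting, Q̇_C = 3.460 kW = 4.640 hp, so COP_actual = Q̇_C/Ẇ = 4.640/3.030 = 1.531.
In absolute terms T_C = 261.85 K and T_H = 296.48 K, so ΔT = 34.63 K.
COP_Carnot = T_C/ΔT = 261.85/34.63 = 7.561.
η_II = COP_actual/COP_Carnot = 1.531/7.561 = 0.2025.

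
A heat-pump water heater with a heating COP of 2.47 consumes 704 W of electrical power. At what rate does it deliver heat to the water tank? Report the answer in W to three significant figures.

1740 W

Q̇_H = COP_HP × Ẇ = 2.47 × 704.0 = 1739 W.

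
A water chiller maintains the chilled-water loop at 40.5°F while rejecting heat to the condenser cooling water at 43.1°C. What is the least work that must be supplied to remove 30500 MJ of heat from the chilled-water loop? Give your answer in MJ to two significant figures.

4200 MJ

In absolute terms T_C = 277.87 K and T_H = 316.25 K, so ΔT = 38.38 K.
The reversible limit is COP_R = T_C/ΔT = 7.240, so W_min = Q_C/COP = Q_C·ΔT/T_C.
W_min = 30500 × 38.38/277.87 = 4212 MJ.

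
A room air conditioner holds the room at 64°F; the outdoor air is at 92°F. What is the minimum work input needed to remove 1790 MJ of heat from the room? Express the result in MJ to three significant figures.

In absolute terms T_C = 290.93 K and T_H = 306.48 K, so ΔT = 15.56 K.
The reversible limit is COP_R = T_C/ΔT = 18.70, so W_min = Q_C/COP = Q_C·ΔT/T_C.
W_min = 1790 × 15.56/290.93 = 95.71 MJ.

95.7 MJ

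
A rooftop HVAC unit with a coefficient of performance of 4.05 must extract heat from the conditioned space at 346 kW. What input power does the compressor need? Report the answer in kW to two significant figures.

Ẇ = Q̇_C/COP = 346.0/4.05 = 85.43 kW.

85 kW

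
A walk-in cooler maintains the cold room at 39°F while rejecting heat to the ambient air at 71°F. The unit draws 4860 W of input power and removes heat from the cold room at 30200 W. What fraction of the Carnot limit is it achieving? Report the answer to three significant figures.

0.399

COP_actual = Q̇_C/Ẇ = 30200/4860 = 6.214.
In absolute terms T_C = 277.04 K and T_H = 294.82 K, so ΔT = 17.78 K.
COP_Carnot = T_C/ΔT = 277.04/17.78 = 15.58.
η_II = COP_actual/COP_Carnot = 6.214/15.58 = 0.3988.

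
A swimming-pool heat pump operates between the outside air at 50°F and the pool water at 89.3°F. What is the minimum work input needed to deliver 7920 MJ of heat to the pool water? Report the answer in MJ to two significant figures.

In absolute terms T_C = 283.15 K and T_H = 304.98 K, so ΔT = 21.83 K.
The reversible limit is COP_HP = T_H/ΔT = 13.97, so W_min = Q_H/COP = Q_H·ΔT/T_H.
W_min = 7920 × 21.83/304.98 = 567.0 MJ.

570 MJ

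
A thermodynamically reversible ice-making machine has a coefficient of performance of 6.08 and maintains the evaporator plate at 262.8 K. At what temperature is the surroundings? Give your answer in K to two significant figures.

COP_R = T_C/(T_H − T_C) gives T_H − T_C = T_C/COP.
With T_C = 262.80 K, T_H = 262.80 × (1 + 1/6.08) = 306.02 K.

310 K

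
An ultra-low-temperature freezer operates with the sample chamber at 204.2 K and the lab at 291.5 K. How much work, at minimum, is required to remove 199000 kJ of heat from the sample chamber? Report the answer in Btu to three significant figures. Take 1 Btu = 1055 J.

80600 Btu

The reservoir spacing is ΔT = 291.5 − 204.2 = 87.30 K.
The reversible limit is COP_R = T_C/ΔT = 2.339, so W_min = Q_C/COP = Q_C·ΔT/T_C.
W_min = 199000 × 87.30/204.20 = 85080 kJ = 80640 Btu.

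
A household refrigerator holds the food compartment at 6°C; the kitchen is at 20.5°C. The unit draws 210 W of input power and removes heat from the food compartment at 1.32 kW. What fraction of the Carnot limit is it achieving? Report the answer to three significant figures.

0.327

Converting, Q̇_C = 1.320 kW = 1320 W, so COP_actual = Q̇_C/Ẇ = 1320/210.0 = 6.286.
In absolute terms T_C = 279.15 K and T_H = 293.65 K, so ΔT = 14.50 K.
COP_Carnot = T_C/ΔT = 279.15/14.50 = 19.25.
η_II = COP_actual/COP_Carnot = 6.286/19.25 = 0.3265.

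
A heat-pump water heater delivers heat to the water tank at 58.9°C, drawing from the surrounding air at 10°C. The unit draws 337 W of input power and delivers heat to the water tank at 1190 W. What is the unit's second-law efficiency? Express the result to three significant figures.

COP_actual = Q̇_H/Ẇ = 1190/337.0 = 3.531.
In absolute terms T_C = 283.15 K and T_H = 332.05 K, so ΔT = 48.90 K.
COP_Carnot = T_H/ΔT = 332.05/48.90 = 6.790.
η_II = COP_actual/COP_Carnot = 3.531/6.790 = 0.5200.

0.520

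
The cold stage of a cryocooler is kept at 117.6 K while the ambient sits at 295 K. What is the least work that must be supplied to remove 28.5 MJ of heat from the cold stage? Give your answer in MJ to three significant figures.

The reservoir spacing is ΔT = 295 − 117.6 = 177.4 K.
The reversible limit is COP_R = T_C/ΔT = 0.6629, so W_min = Q_C/COP = Q_C·ΔT/T_C.
W_min = 28.50 × 177.4/117.60 = 42.99 MJ.

43.0 MJ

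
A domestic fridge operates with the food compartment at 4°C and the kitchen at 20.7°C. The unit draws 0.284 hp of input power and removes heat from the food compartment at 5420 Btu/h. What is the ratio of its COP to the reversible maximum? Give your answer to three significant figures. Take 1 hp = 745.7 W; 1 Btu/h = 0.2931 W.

0.452

Converting, Q̇_C = 5420 Btu/h = 2.130 hp, so COP_actual = Q̇_C/Ẇ = 2.130/0.2840 = 7.501.
In absolute terms T_C = 277.15 K and T_H = 293.85 K, so ΔT = 16.70 K.
COP_Carnot = T_C/ΔT = 277.15/16.70 = 16.60.
η_II = COP_actual/COP_Carnot = 7.501/16.60 = 0.4520.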